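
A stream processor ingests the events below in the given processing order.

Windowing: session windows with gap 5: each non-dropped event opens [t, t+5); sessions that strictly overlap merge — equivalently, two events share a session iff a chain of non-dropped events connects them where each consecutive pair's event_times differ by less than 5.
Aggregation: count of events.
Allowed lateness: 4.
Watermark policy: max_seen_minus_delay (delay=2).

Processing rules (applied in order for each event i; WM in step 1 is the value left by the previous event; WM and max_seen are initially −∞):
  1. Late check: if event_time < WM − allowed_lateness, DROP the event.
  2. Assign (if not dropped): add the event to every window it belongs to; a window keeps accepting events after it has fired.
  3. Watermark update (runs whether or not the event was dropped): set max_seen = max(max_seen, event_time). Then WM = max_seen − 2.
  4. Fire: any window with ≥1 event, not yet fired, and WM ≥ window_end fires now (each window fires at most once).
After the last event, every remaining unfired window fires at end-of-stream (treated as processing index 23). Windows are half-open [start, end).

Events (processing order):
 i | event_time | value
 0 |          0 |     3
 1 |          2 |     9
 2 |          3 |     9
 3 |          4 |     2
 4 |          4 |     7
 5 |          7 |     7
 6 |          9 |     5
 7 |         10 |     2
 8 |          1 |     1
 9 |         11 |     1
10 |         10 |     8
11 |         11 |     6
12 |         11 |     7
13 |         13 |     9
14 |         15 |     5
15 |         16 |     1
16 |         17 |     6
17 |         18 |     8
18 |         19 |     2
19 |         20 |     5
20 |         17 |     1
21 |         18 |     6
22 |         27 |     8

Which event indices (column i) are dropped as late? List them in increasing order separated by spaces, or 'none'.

i=0 t=0 v=3: → [0,5); WM=-2
i=1 t=2 v=9: → [0,7); WM=0
i=2 t=3 v=9: → [0,8); WM=1
i=3 t=4 v=2: → [0,9); WM=2
i=4 t=4 v=7: → [0,9); WM=2
i=5 t=7 v=7: → [0,12); WM=5
i=6 t=9 v=5: → [0,14); WM=7
i=7 t=10 v=2: → [0,15); WM=8
i=8 t=1 v=1: DROP (t<8-4); WM=8
i=9 t=11 v=1: → [0,16); WM=9
i=10 t=10 v=8: → [0,16); WM=9
i=11 t=11 v=6: → [0,16); WM=9
i=12 t=11 v=7: → [0,16); WM=9
i=13 t=13 v=9: → [0,18); WM=11
i=14 t=15 v=5: → [0,20); WM=13
i=15 t=16 v=1: → [0,21); WM=14
i=16 t=17 v=6: → [0,22); WM=15
i=17 t=18 v=8: → [0,23); WM=16
i=18 t=19 v=2: → [0,24); WM=17
i=19 t=20 v=5: → [0,25); WM=18
i=20 t=17 v=1: → [0,25); WM=18
i=21 t=18 v=6: → [0,25); WM=18
i=22 t=27 v=8: → [27,32); WM=25

8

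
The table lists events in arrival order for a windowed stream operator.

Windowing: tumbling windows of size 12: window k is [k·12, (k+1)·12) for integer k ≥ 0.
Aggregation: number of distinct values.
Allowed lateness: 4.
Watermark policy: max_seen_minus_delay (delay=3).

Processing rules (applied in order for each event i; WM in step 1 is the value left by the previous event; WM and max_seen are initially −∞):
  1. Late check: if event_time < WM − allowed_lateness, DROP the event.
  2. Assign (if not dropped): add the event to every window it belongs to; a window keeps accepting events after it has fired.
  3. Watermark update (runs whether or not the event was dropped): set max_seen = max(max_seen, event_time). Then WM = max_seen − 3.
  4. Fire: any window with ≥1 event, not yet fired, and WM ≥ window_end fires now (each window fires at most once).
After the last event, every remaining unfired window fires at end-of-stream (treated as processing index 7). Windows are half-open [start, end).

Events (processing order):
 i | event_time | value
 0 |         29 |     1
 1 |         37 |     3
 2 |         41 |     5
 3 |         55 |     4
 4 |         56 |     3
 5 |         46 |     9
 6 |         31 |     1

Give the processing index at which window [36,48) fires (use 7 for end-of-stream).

3

i=0 t=29 v=1: → [24,36); WM=26
i=1 t=37 v=3: → [36,48); WM=34
i=2 t=41 v=5: → [36,48); WM=38; [24,36) fires=1
i=3 t=55 v=4: → [48,60); WM=52; [36,48) fires=2
i=4 t=56 v=3: → [48,60); WM=53
i=5 t=46 v=9: DROP (t<53-4); WM=53
i=6 t=31 v=1: DROP (t<53-4); WM=53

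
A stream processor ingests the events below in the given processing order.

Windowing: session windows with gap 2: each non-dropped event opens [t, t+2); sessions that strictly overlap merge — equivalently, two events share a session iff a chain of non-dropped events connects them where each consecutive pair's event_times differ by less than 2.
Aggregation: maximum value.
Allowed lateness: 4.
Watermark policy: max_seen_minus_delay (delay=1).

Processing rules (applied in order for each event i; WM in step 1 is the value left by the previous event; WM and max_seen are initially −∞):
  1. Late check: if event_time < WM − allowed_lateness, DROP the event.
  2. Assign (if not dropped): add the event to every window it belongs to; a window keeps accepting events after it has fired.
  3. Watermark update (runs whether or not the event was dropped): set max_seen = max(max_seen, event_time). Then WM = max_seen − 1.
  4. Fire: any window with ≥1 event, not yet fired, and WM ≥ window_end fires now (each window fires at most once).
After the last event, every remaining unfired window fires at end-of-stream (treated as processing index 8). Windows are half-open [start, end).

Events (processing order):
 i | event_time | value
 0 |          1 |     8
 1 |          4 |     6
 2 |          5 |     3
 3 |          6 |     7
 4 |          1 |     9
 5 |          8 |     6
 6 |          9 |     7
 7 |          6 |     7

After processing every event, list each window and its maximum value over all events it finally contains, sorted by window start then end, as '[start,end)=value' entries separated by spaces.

i=0 t=1 v=8: → [1,3); WM=0
i=1 t=4 v=6: → [4,6); WM=3
i=2 t=5 v=3: → [4,7); WM=4
i=3 t=6 v=7: → [4,8); WM=5
i=4 t=1 v=9: → [1,3); WM=5
i=5 t=8 v=6: → [8,10); WM=7
i=6 t=9 v=7: → [8,11); WM=8
i=7 t=6 v=7: → [4,8); WM=8

[1,3)=9 [4,8)=7 [8,11)=7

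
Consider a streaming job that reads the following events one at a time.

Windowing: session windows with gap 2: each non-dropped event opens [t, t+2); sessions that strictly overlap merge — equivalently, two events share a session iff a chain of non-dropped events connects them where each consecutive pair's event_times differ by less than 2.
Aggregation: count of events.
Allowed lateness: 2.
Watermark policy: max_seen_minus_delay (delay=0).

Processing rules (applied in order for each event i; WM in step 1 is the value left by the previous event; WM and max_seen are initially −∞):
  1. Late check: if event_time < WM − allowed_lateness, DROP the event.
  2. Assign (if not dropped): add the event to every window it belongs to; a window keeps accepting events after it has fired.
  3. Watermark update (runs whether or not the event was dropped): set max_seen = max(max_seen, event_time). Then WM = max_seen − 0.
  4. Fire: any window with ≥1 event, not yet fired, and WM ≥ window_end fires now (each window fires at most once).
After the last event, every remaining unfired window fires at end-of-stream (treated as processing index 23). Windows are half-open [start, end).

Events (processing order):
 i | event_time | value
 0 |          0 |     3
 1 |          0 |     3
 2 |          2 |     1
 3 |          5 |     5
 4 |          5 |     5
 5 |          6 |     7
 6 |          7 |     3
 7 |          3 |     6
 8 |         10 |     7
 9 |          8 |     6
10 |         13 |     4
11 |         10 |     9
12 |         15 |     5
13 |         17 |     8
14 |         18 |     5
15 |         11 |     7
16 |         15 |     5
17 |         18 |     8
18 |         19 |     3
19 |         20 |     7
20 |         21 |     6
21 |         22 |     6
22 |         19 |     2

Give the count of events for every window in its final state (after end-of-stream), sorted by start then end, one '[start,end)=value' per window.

i=0 t=0 v=3: → [0,2); WM=0
i=1 t=0 v=3: → [0,2); WM=0
i=2 t=2 v=1: → [2,4); WM=2
i=3 t=5 v=5: → [5,7); WM=5
i=4 t=5 v=5: → [5,7); WM=5
i=5 t=6 v=7: → [5,8); WM=6
i=6 t=7 v=3: → [5,9); WM=7
i=7 t=3 v=6: DROP (t<7-2); WM=7
i=8 t=10 v=7: → [10,12); WM=10
i=9 t=8 v=6: → [5,10); WM=10
i=10 t=13 v=4: → [13,15); WM=13
i=11 t=10 v=9: DROP (t<13-2); WM=13
i=12 t=15 v=5: → [15,17); WM=15
i=13 t=17 v=8: → [17,19); WM=17
i=14 t=18 v=5: → [17,20); WM=18
i=15 t=11 v=7: DROP (t<18-2); WM=18
i=16 t=15 v=5: DROP (t<18-2); WM=18
i=17 t=18 v=8: → [17,20); WM=18
i=18 t=19 v=3: → [17,21); WM=19
i=19 t=20 v=7: → [17,22); WM=20
i=20 t=21 v=6: → [17,23); WM=21
i=21 t=22 v=6: → [17,24); WM=22
i=22 t=19 v=2: DROP (t<22-2); WM=22

[0,2)=2 [2,4)=1 [5,10)=5 [10,12)=1 [13,15)=1 [15,17)=1 [17,24)=7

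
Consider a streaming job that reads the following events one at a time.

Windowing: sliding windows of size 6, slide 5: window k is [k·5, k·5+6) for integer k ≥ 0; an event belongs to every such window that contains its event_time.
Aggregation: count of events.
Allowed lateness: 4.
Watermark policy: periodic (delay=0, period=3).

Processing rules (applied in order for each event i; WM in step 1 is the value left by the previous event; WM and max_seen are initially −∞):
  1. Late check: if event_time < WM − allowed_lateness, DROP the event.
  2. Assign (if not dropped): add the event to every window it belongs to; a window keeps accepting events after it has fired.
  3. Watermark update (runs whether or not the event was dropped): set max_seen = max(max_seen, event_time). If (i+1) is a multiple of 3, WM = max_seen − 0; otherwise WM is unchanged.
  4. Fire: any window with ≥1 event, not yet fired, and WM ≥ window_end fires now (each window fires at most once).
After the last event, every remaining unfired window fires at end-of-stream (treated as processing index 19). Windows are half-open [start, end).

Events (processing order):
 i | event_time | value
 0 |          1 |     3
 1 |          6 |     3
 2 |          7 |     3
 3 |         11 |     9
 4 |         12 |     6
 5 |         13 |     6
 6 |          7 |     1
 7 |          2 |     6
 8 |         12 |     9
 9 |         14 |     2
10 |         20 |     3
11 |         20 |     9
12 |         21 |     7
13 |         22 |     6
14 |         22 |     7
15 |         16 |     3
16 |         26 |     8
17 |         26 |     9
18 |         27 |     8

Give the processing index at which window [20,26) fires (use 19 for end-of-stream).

i=0 t=1 v=3: → [0,6); WM=−∞
i=1 t=6 v=3: → [5,11); WM=−∞
i=2 t=7 v=3: → [5,11); WM=7; [0,6) fires=1
i=3 t=11 v=9: → [10,16); WM=7
i=4 t=12 v=6: → [10,16); WM=7
i=5 t=13 v=6: → [10,16); WM=13; [5,11) fires=2
i=6 t=7 v=1: DROP (t<13-4); WM=13
i=7 t=2 v=6: DROP (t<13-4); WM=13
i=8 t=12 v=9: → [10,16); WM=13
i=9 t=14 v=2: → [10,16); WM=13
i=10 t=20 v=3: → [20,26),[15,21); WM=13
i=11 t=20 v=9: → [20,26),[15,21); WM=20; [10,16) fires=5
i=12 t=21 v=7: → [20,26); WM=20
i=13 t=22 v=6: → [20,26); WM=20
i=14 t=22 v=7: → [20,26); WM=22; [15,21) fires=2
i=15 t=16 v=3: DROP (t<22-4); WM=22
i=16 t=26 v=8: → [25,31); WM=22
i=17 t=26 v=9: → [25,31); WM=26; [20,26) fires=5
i=18 t=27 v=8: → [25,31); WM=26

17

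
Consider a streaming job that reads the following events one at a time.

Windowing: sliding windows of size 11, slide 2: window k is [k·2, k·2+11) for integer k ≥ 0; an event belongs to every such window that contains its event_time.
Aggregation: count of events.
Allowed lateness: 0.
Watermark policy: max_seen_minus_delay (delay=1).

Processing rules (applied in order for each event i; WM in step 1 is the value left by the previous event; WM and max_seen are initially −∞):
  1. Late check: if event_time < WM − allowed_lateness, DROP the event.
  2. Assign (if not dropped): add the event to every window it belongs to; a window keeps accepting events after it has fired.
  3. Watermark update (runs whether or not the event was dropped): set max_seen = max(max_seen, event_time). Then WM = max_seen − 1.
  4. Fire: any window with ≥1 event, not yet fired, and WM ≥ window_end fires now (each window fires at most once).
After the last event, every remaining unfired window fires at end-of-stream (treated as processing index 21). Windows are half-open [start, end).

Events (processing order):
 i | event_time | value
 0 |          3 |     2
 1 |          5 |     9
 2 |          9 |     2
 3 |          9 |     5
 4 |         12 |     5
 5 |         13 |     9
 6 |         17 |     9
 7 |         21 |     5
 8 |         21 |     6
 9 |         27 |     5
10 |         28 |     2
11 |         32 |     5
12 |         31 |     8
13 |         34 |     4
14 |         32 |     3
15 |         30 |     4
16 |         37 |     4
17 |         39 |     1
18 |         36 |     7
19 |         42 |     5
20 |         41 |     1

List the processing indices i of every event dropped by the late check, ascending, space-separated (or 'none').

i=0 t=3 v=2: → [2,13),[0,11); WM=2
i=1 t=5 v=9: → [4,15),[2,13),[0,11); WM=4
i=2 t=9 v=2: → [8,19),[6,17),[4,15),[2,13),[0,11); WM=8
i=3 t=9 v=5: → [8,19),[6,17),[4,15),[2,13),[0,11); WM=8
i=4 t=12 v=5: → [12,23),[10,21),[8,19),[6,17),[4,15),[2,13); WM=11; [0,11) fires=4
i=5 t=13 v=9: → [12,23),[10,21),[8,19),[6,17),[4,15); WM=12
i=6 t=17 v=9: → [16,27),[14,25),[12,23),[10,21),[8,19); WM=16; [2,13) fires=5 [4,15) fires=5
i=7 t=21 v=5: → [20,31),[18,29),[16,27),[14,25),[12,23); WM=20; [6,17) fires=4 [8,19) fires=5
i=8 t=21 v=6: → [20,31),[18,29),[16,27),[14,25),[12,23); WM=20
i=9 t=27 v=5: → [26,37),[24,35),[22,33),[20,31),[18,29); WM=26; [10,21) fires=3 [12,23) fires=5 [14,25) fires=3
i=10 t=28 v=2: → [28,39),[26,37),[24,35),[22,33),[20,31),[18,29); WM=27; [16,27) fires=3
i=11 t=32 v=5: → [32,43),[30,41),[28,39),[26,37),[24,35),[22,33); WM=31; [18,29) fires=4 [20,31) fires=4
i=12 t=31 v=8: → [30,41),[28,39),[26,37),[24,35),[22,33); WM=31
i=13 t=34 v=4: → [34,45),[32,43),[30,41),[28,39),[26,37),[24,35); WM=33; [22,33) fires=4
i=14 t=32 v=3: DROP (t<33-0); WM=33
i=15 t=30 v=4: DROP (t<33-0); WM=33
i=16 t=37 v=4: → [36,47),[34,45),[32,43),[30,41),[28,39); WM=36; [24,35) fires=5
i=17 t=39 v=1: → [38,49),[36,47),[34,45),[32,43),[30,41); WM=38; [26,37) fires=5
i=18 t=36 v=7: DROP (t<38-0); WM=38
i=19 t=42 v=5: → [42,53),[40,51),[38,49),[36,47),[34,45),[32,43); WM=41; [28,39) fires=5 [30,41) fires=5
i=20 t=41 v=1: → [40,51),[38,49),[36,47),[34,45),[32,43); WM=41

14 15 18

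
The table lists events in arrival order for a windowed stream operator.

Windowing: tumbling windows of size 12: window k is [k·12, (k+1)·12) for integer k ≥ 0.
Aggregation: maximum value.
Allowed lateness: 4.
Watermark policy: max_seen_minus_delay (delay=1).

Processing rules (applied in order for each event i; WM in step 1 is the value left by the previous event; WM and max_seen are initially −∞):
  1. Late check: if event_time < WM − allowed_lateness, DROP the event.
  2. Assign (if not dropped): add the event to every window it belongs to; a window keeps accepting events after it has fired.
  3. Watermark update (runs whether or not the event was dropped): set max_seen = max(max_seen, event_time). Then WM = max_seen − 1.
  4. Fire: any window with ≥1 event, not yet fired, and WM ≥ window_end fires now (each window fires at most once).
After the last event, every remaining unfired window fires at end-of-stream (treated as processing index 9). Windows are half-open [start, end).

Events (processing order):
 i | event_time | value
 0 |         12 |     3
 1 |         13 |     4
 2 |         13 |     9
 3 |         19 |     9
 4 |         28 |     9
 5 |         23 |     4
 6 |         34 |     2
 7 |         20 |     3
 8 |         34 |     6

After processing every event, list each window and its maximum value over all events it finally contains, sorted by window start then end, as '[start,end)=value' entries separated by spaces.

[12,24)=9 [24,36)=9

i=0 t=12 v=3: → [12,24); WM=11
i=1 t=13 v=4: → [12,24); WM=12
i=2 t=13 v=9: → [12,24); WM=12
i=3 t=19 v=9: → [12,24); WM=18
i=4 t=28 v=9: → [24,36); WM=27; [12,24) fires=9
i=5 t=23 v=4: → [12,24); WM=27
i=6 t=34 v=2: → [24,36); WM=33
i=7 t=20 v=3: DROP (t<33-4); WM=33
i=8 t=34 v=6: → [24,36); WM=33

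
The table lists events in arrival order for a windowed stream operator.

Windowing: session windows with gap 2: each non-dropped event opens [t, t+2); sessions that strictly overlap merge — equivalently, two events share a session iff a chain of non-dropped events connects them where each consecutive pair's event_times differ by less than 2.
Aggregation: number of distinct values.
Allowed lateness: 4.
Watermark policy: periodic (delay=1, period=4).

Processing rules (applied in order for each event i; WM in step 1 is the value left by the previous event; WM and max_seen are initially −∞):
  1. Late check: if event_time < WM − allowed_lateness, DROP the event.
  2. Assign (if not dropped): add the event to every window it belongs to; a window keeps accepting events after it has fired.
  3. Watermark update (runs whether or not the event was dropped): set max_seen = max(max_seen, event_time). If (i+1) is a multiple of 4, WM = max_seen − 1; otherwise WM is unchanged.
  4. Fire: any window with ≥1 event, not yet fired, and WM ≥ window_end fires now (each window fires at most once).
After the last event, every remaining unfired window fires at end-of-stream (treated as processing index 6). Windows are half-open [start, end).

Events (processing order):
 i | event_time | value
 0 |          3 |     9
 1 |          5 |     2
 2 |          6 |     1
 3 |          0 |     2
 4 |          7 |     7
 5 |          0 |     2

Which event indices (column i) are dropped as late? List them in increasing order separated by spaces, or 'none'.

i=0 t=3 v=9: → [3,5); WM=−∞
i=1 t=5 v=2: → [5,7); WM=−∞
i=2 t=6 v=1: → [5,8); WM=−∞
i=3 t=0 v=2: → [0,2); WM=5
i=4 t=7 v=7: → [5,9); WM=5
i=5 t=0 v=2: DROP (t<5-4); WM=5

5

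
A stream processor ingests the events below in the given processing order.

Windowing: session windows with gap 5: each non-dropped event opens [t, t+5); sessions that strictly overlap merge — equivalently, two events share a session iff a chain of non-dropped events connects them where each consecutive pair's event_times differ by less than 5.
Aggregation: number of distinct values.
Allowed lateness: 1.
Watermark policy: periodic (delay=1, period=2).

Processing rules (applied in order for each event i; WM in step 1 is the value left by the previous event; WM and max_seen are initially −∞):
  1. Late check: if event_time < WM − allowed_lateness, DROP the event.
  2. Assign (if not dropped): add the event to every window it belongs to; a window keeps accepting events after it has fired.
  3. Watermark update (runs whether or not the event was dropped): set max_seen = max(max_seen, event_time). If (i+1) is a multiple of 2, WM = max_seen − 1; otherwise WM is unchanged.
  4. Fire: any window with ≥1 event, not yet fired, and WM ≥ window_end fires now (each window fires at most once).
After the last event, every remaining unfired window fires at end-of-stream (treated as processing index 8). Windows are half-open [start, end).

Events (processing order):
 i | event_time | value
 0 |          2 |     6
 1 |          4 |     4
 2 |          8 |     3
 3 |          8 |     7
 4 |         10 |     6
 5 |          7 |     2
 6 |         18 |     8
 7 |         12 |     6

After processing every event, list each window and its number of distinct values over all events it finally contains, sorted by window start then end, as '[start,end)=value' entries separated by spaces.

i=0 t=2 v=6: → [2,7); WM=−∞
i=1 t=4 v=4: → [2,9); WM=3
i=2 t=8 v=3: → [2,13); WM=3
i=3 t=8 v=7: → [2,13); WM=7
i=4 t=10 v=6: → [2,15); WM=7
i=5 t=7 v=2: → [2,15); WM=9
i=6 t=18 v=8: → [18,23); WM=9
i=7 t=12 v=6: → [2,17); WM=17

[2,17)=5 [18,23)=1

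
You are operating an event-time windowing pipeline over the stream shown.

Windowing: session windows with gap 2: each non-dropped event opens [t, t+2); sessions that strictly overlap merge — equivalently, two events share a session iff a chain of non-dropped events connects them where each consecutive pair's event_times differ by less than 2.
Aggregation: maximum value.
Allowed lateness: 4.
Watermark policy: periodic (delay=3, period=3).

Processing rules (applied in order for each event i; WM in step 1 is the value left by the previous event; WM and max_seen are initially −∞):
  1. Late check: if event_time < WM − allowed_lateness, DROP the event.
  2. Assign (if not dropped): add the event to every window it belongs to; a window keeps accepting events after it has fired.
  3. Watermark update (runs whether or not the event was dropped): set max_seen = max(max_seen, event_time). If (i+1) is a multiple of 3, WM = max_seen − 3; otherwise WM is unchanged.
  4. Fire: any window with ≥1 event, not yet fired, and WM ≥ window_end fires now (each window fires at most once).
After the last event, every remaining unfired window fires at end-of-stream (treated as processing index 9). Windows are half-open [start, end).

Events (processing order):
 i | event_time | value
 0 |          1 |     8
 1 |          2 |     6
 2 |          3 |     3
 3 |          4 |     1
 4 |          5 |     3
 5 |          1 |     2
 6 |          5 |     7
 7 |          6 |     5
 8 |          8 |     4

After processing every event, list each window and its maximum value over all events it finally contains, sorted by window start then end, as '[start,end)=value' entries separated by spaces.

i=0 t=1 v=8: → [1,3); WM=−∞
i=1 t=2 v=6: → [1,4); WM=−∞
i=2 t=3 v=3: → [1,5); WM=0
i=3 t=4 v=1: → [1,6); WM=0
i=4 t=5 v=3: → [1,7); WM=0
i=5 t=1 v=2: → [1,7); WM=2
i=6 t=5 v=7: → [1,7); WM=2
i=7 t=6 v=5: → [1,8); WM=2
i=8 t=8 v=4: → [8,10); WM=5

[1,8)=8 [8,10)=4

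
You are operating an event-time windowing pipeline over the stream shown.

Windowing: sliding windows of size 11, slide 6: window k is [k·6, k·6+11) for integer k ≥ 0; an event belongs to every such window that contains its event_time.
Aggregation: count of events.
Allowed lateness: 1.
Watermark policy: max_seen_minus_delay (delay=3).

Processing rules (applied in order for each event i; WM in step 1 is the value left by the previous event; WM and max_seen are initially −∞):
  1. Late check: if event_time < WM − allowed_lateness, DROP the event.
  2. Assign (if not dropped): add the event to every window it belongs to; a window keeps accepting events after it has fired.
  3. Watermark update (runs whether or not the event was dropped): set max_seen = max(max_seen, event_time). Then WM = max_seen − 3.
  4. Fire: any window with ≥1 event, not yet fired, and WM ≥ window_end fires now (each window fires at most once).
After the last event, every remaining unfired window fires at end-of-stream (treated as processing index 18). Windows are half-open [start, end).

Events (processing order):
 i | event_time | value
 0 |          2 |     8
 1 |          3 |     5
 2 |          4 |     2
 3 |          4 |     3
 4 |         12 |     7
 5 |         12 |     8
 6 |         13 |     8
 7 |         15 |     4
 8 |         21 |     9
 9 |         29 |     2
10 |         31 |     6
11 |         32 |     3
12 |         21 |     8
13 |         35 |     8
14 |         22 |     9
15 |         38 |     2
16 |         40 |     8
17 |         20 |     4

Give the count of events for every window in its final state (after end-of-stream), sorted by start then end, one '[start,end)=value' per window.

[0,11)=4 [6,17)=4 [12,23)=5 [18,29)=1 [24,35)=3 [30,41)=5 [36,47)=2

i=0 t=2 v=8: → [0,11); WM=-1
i=1 t=3 v=5: → [0,11); WM=0
i=2 t=4 v=2: → [0,11); WM=1
i=3 t=4 v=3: → [0,11); WM=1
i=4 t=12 v=7: → [12,23),[6,17); WM=9
i=5 t=12 v=8: → [12,23),[6,17); WM=9
i=6 t=13 v=8: → [12,23),[6,17); WM=10
i=7 t=15 v=4: → [12,23),[6,17); WM=12; [0,11) fires=4
i=8 t=21 v=9: → [18,29),[12,23); WM=18; [6,17) fires=4
i=9 t=29 v=2: → [24,35); WM=26; [12,23) fires=5
i=10 t=31 v=6: → [30,41),[24,35); WM=28
i=11 t=32 v=3: → [30,41),[24,35); WM=29; [18,29) fires=1
i=12 t=21 v=8: DROP (t<29-1); WM=29
i=13 t=35 v=8: → [30,41); WM=32
i=14 t=22 v=9: DROP (t<32-1); WM=32
i=15 t=38 v=2: → [36,47),[30,41); WM=35; [24,35) fires=3
i=16 t=40 v=8: → [36,47),[30,41); WM=37
i=17 t=20 v=4: DROP (t<37-1); WM=37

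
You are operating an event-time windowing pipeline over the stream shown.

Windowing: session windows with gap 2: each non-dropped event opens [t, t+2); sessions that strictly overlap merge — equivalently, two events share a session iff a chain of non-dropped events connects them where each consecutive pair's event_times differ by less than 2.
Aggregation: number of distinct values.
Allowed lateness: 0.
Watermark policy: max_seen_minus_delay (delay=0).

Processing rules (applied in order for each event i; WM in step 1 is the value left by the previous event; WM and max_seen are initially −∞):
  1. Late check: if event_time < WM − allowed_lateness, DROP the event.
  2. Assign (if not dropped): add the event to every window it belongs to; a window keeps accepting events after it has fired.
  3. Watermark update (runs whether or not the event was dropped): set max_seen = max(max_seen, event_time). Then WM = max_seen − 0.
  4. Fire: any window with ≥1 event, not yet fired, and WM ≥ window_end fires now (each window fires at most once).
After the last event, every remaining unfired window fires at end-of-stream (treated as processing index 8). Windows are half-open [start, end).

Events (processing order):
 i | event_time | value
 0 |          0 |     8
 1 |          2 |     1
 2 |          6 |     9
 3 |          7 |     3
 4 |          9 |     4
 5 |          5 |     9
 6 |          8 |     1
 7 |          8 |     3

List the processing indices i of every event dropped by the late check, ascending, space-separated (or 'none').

i=0 t=0 v=8: → [0,2); WM=0
i=1 t=2 v=1: → [2,4); WM=2
i=2 t=6 v=9: → [6,8); WM=6
i=3 t=7 v=3: → [6,9); WM=7
i=4 t=9 v=4: → [9,11); WM=9
i=5 t=5 v=9: DROP (t<9-0); WM=9
i=6 t=8 v=1: DROP (t<9-0); WM=9
i=7 t=8 v=3: DROP (t<9-0); WM=9

5 6 7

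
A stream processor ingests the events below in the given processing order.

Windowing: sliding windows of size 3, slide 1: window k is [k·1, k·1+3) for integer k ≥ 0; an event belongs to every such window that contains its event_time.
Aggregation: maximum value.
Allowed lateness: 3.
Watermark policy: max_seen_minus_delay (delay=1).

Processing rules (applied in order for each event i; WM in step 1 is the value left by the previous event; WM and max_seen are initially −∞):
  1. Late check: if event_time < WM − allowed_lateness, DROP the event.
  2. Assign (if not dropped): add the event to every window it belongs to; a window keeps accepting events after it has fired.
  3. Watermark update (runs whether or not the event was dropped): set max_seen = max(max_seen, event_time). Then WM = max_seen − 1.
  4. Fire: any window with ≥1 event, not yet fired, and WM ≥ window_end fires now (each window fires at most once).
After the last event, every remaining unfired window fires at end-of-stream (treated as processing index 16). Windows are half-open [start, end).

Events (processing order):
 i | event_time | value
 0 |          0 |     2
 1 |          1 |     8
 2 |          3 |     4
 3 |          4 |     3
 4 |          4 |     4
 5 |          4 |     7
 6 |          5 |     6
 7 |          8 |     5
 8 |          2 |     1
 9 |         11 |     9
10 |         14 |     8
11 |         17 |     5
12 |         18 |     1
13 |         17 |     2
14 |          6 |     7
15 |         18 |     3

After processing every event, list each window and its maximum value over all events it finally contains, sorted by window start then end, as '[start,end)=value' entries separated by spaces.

[0,3)=8 [1,4)=8 [2,5)=7 [3,6)=7 [4,7)=7 [5,8)=6 [6,9)=5 [7,10)=5 [8,11)=5 [9,12)=9 [10,13)=9 [11,14)=9 [12,15)=8 [13,16)=8 [14,17)=8 [15,18)=5 [16,19)=5 [17,20)=5 [18,21)=3

i=0 t=0 v=2: → [0,3); WM=-1
i=1 t=1 v=8: → [1,4),[0,3); WM=0
i=2 t=3 v=4: → [3,6),[2,5),[1,4); WM=2
i=3 t=4 v=3: → [4,7),[3,6),[2,5); WM=3; [0,3) fires=8
i=4 t=4 v=4: → [4,7),[3,6),[2,5); WM=3
i=5 t=4 v=7: → [4,7),[3,6),[2,5); WM=3
i=6 t=5 v=6: → [5,8),[4,7),[3,6); WM=4; [1,4) fires=8
i=7 t=8 v=5: → [8,11),[7,10),[6,9); WM=7; [2,5) fires=7 [3,6) fires=7 [4,7) fires=7
i=8 t=2 v=1: DROP (t<7-3); WM=7
i=9 t=11 v=9: → [11,14),[10,13),[9,12); WM=10; [5,8) fires=6 [6,9) fires=5 [7,10) fires=5
i=10 t=14 v=8: → [14,17),[13,16),[12,15); WM=13; [8,11) fires=5 [9,12) fires=9 [10,13) fires=9
i=11 t=17 v=5: → [17,20),[16,19),[15,18); WM=16; [11,14) fires=9 [12,15) fires=8 [13,16) fires=8
i=12 t=18 v=1: → [18,21),[17,20),[16,19); WM=17; [14,17) fires=8
i=13 t=17 v=2: → [17,20),[16,19),[15,18); WM=17
i=14 t=6 v=7: DROP (t<17-3); WM=17
i=15 t=18 v=3: → [18,21),[17,20),[16,19); WM=17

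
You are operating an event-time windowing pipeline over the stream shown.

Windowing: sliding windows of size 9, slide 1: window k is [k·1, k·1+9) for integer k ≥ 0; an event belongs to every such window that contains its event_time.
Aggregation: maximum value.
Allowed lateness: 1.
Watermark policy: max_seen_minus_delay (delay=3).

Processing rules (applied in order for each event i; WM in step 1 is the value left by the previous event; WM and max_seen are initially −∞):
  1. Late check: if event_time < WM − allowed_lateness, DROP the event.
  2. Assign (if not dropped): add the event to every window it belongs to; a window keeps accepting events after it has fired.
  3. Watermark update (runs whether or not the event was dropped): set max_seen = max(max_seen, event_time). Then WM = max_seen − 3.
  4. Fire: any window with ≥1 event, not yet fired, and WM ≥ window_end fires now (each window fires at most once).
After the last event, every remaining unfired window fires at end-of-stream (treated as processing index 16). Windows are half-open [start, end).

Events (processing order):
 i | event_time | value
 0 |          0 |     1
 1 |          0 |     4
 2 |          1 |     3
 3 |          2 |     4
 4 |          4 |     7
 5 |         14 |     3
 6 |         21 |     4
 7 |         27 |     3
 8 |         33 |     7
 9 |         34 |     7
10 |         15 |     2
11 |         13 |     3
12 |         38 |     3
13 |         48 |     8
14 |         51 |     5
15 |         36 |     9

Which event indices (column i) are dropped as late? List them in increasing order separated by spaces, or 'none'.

i=0 t=0 v=1: → [0,9); WM=-3
i=1 t=0 v=4: → [0,9); WM=-3
i=2 t=1 v=3: → [1,10),[0,9); WM=-2
i=3 t=2 v=4: → [2,11),[1,10),[0,9); WM=-1
i=4 t=4 v=7: → [4,13),[3,12),[2,11),[1,10),[0,9); WM=1
i=5 t=14 v=3: → [14,23),[13,22),[12,21),[11,20),[10,19),[9,18),[8,17),[7,16),[6,15); WM=11; [0,9) fires=7 [1,10) fires=7 [2,11) fires=7
i=6 t=21 v=4: → [21,30),[20,29),[19,28),[18,27),[17,26),[16,25),[15,24),[14,23),[13,22); WM=18; [3,12) fires=7 [4,13) fires=7 [6,15) fires=3 [7,16) fires=3 [8,17) fires=3 [9,18) fires=3
i=7 t=27 v=3: → [27,36),[26,35),[25,34),[24,33),[23,32),[22,31),[21,30),[20,29),[19,28); WM=24; [10,19) fires=3 [11,20) fires=3 [12,21) fires=3 [13,22) fires=4 [14,23) fires=4 [15,24) fires=4
i=8 t=33 v=7: → [33,42),[32,41),[31,40),[30,39),[29,38),[28,37),[27,36),[26,35),[25,34); WM=30; [16,25) fires=4 [17,26) fires=4 [18,27) fires=4 [19,28) fires=4 [20,29) fires=4 [21,30) fires=4
i=9 t=34 v=7: → [34,43),[33,42),[32,41),[31,40),[30,39),[29,38),[28,37),[27,36),[26,35); WM=31; [22,31) fires=3
i=10 t=15 v=2: DROP (t<31-1); WM=31
i=11 t=13 v=3: DROP (t<31-1); WM=31
i=12 t=38 v=3: → [38,47),[37,46),[36,45),[35,44),[34,43),[33,42),[32,41),[31,40),[30,39); WM=35; [23,32) fires=3 [24,33) fires=3 [25,34) fires=7 [26,35) fires=7
i=13 t=48 v=8: → [48,57),[47,56),[46,55),[45,54),[44,53),[43,52),[42,51),[41,50),[40,49); WM=45; [27,36) fires=7 [28,37) fires=7 [29,38) fires=7 [30,39) fires=7 [31,40) fires=7 [32,41) fires=7 [33,42) fires=7 [34,43) fires=7 [35,44) fires=3 [36,45) fires=3
i=14 t=51 v=5: → [51,60),[50,59),[49,58),[48,57),[47,56),[46,55),[45,54),[44,53),[43,52); WM=48; [37,46) fires=3 [38,47) fires=3
i=15 t=36 v=9: DROP (t<48-1); WM=48

10 11 15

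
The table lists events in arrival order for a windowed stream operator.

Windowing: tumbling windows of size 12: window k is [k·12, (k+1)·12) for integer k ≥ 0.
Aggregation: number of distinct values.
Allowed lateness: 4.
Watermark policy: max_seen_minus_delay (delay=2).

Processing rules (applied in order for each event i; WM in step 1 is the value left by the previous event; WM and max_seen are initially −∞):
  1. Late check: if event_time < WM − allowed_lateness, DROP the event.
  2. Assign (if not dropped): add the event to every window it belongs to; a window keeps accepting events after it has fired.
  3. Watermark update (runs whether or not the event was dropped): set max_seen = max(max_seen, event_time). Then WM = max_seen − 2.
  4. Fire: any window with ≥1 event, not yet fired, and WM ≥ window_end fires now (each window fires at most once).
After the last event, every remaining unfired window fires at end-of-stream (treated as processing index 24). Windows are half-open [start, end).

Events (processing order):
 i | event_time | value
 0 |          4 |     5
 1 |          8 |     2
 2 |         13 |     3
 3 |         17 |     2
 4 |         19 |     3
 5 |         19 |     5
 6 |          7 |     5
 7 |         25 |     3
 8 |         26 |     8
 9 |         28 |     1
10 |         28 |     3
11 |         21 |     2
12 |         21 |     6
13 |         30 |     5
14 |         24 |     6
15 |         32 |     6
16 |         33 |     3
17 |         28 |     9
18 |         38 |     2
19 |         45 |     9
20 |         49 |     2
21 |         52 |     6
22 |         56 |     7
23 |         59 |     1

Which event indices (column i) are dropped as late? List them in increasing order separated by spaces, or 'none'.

6 11 12

i=0 t=4 v=5: → [0,12); WM=2
i=1 t=8 v=2: → [0,12); WM=6
i=2 t=13 v=3: → [12,24); WM=11
i=3 t=17 v=2: → [12,24); WM=15; [0,12) fires=2
i=4 t=19 v=3: → [12,24); WM=17
i=5 t=19 v=5: → [12,24); WM=17
i=6 t=7 v=5: DROP (t<17-4); WM=17
i=7 t=25 v=3: → [24,36); WM=23
i=8 t=26 v=8: → [24,36); WM=24; [12,24) fires=3
i=9 t=28 v=1: → [24,36); WM=26
i=10 t=28 v=3: → [24,36); WM=26
i=11 t=21 v=2: DROP (t<26-4); WM=26
i=12 t=21 v=6: DROP (t<26-4); WM=26
i=13 t=30 v=5: → [24,36); WM=28
i=14 t=24 v=6: → [24,36); WM=28
i=15 t=32 v=6: → [24,36); WM=30
i=16 t=33 v=3: → [24,36); WM=31
i=17 t=28 v=9: → [24,36); WM=31
i=18 t=38 v=2: → [36,48); WM=36; [24,36) fires=6
i=19 t=45 v=9: → [36,48); WM=43
i=20 t=49 v=2: → [48,60); WM=47
i=21 t=52 v=6: → [48,60); WM=50; [36,48) fires=2
i=22 t=56 v=7: → [48,60); WM=54
i=23 t=59 v=1: → [48,60); WM=57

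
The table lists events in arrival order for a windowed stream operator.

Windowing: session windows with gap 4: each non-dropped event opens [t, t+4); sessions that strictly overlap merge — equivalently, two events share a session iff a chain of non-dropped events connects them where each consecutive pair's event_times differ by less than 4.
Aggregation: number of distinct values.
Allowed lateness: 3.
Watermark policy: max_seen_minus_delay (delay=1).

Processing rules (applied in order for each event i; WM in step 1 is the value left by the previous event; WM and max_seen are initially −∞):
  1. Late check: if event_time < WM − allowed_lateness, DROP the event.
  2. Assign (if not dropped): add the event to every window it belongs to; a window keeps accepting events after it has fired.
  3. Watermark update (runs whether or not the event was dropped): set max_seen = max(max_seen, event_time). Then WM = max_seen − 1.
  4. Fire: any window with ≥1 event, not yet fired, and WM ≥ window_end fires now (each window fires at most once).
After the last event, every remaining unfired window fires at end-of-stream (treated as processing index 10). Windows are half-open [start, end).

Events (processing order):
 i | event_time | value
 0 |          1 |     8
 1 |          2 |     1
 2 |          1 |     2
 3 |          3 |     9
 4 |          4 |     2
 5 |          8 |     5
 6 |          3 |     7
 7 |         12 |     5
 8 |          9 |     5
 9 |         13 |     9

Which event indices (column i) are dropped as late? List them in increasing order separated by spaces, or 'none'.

i=0 t=1 v=8: → [1,5); WM=0
i=1 t=2 v=1: → [1,6); WM=1
i=2 t=1 v=2: → [1,6); WM=1
i=3 t=3 v=9: → [1,7); WM=2
i=4 t=4 v=2: → [1,8); WM=3
i=5 t=8 v=5: → [8,12); WM=7
i=6 t=3 v=7: DROP (t<7-3); WM=7
i=7 t=12 v=5: → [12,16); WM=11
i=8 t=9 v=5: → [8,16); WM=11
i=9 t=13 v=9: → [8,17); WM=12

6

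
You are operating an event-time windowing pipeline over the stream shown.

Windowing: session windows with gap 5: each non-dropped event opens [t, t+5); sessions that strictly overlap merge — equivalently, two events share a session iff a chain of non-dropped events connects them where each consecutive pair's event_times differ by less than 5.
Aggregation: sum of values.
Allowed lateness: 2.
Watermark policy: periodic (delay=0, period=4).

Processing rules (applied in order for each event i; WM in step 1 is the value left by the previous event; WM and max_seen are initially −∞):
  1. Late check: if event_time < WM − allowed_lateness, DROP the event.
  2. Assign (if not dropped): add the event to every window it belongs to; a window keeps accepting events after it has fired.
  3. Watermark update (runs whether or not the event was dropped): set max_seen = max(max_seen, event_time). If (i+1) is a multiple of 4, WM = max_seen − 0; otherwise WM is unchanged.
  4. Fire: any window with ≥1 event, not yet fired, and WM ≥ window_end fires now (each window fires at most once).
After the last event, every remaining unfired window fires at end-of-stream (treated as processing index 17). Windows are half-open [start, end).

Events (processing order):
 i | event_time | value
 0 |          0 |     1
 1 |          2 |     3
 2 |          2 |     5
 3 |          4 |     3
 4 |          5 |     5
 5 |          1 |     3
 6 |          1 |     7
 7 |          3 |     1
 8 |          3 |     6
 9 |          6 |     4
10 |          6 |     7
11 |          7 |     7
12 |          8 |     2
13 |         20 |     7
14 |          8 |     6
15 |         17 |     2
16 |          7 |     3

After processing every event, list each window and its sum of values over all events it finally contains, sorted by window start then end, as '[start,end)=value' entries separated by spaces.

i=0 t=0 v=1: → [0,5); WM=−∞
i=1 t=2 v=3: → [0,7); WM=−∞
i=2 t=2 v=5: → [0,7); WM=−∞
i=3 t=4 v=3: → [0,9); WM=4
i=4 t=5 v=5: → [0,10); WM=4
i=5 t=1 v=3: DROP (t<4-2); WM=4
i=6 t=1 v=7: DROP (t<4-2); WM=4
i=7 t=3 v=1: → [0,10); WM=5
i=8 t=3 v=6: → [0,10); WM=5
i=9 t=6 v=4: → [0,11); WM=5
i=10 t=6 v=7: → [0,11); WM=5
i=11 t=7 v=7: → [0,12); WM=7
i=12 t=8 v=2: → [0,13); WM=7
i=13 t=20 v=7: → [20,25); WM=7
i=14 t=8 v=6: → [0,13); WM=7
i=15 t=17 v=2: → [17,25); WM=20
i=16 t=7 v=3: DROP (t<20-2); WM=20

[0,13)=50 [17,25)=9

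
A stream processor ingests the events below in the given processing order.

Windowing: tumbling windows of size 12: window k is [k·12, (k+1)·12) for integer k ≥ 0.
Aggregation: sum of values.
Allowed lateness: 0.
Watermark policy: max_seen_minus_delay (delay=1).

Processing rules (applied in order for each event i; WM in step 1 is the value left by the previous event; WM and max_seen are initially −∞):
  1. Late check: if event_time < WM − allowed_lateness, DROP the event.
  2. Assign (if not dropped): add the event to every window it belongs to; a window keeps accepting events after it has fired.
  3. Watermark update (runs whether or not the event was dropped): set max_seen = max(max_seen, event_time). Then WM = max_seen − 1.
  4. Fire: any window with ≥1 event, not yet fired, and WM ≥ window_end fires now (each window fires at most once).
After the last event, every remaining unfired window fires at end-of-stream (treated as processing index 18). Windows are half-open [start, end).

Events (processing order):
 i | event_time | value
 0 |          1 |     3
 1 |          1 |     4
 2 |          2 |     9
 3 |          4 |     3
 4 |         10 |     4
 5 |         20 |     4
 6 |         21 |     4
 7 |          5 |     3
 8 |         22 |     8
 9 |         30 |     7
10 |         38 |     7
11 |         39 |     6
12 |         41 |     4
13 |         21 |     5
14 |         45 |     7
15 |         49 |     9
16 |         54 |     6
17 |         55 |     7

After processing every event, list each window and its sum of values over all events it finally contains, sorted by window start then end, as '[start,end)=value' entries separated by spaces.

[0,12)=23 [12,24)=16 [24,36)=7 [36,48)=24 [48,60)=22

i=0 t=1 v=3: → [0,12); WM=0
i=1 t=1 v=4: → [0,12); WM=0
i=2 t=2 v=9: → [0,12); WM=1
i=3 t=4 v=3: → [0,12); WM=3
i=4 t=10 v=4: → [0,12); WM=9
i=5 t=20 v=4: → [12,24); WM=19; [0,12) fires=23
i=6 t=21 v=4: → [12,24); WM=20
i=7 t=5 v=3: DROP (t<20-0); WM=20
i=8 t=22 v=8: → [12,24); WM=21
i=9 t=30 v=7: → [24,36); WM=29; [12,24) fires=16
i=10 t=38 v=7: → [36,48); WM=37; [24,36) fires=7
i=11 t=39 v=6: → [36,48); WM=38
i=12 t=41 v=4: → [36,48); WM=40
i=13 t=21 v=5: DROP (t<40-0); WM=40
i=14 t=45 v=7: → [36,48); WM=44
i=15 t=49 v=9: → [48,60); WM=48; [36,48) fires=24
i=16 t=54 v=6: → [48,60); WM=53
i=17 t=55 v=7: → [48,60); WM=54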